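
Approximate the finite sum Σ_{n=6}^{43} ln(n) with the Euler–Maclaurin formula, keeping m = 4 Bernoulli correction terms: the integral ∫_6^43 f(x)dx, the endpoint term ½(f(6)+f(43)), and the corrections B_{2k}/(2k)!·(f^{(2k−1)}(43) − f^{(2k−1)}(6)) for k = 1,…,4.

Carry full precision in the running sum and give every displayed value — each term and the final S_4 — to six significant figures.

The integral term ∫_6^43 ln(x) dx = 113.981.
½[f(6) + f(43)] = ½[1.79176 + 3.76120] = 2.77648.
Running total after boundary: 116.758.
k=1: B_{2}/(2)! × [f^{(1)}(43) − f^{(1)}(6)] = 1/12 × (0.0232558 − 0.166667) = -0.0119509.
Partial sum through k=1: 116.746.
k=2: B_{4}/(4)! × [f^{(3)}(43) − f^{(3)}(6)] = −1/720 × (2.51550e-05 − 0.00925926) = 1.28251e-05.
Partial sum through k=2: 116.746.
k=3: B_{6}/(6)! × [f^{(5)}(43) − f^{(5)}(6)] = 1/30240 × (1.63256e-07 − 0.00308642) = -1.02059e-07.
Partial sum through k=3: 116.746.
k=4: B_{8}/(8)! × [f^{(7)}(43) − f^{(7)}(6)] = −1/1209600 × (2.64883e-09 − 0.00257202) = 2.12633e-09.

S_4 ≈ 116.746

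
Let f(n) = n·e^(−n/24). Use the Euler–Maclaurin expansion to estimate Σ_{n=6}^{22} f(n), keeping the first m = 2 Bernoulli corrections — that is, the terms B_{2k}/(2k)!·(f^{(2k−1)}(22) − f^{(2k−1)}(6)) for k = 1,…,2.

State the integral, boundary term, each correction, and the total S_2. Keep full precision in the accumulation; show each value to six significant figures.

S_2 ≈ 125.991

∫_6^22 x·e^(−x/24) dx evaluates to 119.303.
½[f(6) + f(22)] = ½[4.67280 + 8.79669] = 6.73475.
Running total after boundary: 126.037.
k=1: B_{2}/(2)! × [f^{(1)}(22) − f^{(1)}(6)] = 1/12 × (0.0333208 − 0.584101) = -0.0458983.
Running total after k=1: 125.991.
k=2: B_{4}/(4)! × [f^{(3)}(22) − f^{(3)}(6)] = −1/720 × (0.00144622 − 0.00371823) = 3.15558e-06.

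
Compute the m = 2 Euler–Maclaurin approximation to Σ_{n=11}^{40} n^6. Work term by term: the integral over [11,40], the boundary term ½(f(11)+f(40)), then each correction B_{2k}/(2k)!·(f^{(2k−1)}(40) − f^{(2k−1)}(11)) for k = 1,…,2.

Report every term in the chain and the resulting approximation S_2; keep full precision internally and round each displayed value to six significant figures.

The integral term ∫_11^40 x^6 dx = 2.34029e+10.
½[f(11) + f(40)] = ½[1.77156e+06 + 4.09600e+09] = 2.04889e+09.
So far: 2.54518e+10.
Order-1 term: 1/12 · (6.14400e+08 − 966306) = 5.11195e+07.
Partial sum through k=1: 2.55029e+10.
Order-2 term: −1/720 · (7.68000e+06 − 159720) = -10444.8.

S_2 ≈ 2.55029e+10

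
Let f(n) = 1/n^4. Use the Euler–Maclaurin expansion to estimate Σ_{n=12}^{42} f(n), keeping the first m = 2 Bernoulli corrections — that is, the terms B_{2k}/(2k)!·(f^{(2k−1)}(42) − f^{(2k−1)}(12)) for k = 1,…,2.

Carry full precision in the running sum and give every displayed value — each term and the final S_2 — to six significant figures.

S_2 ≈ 0.000214008

The integral term ∫_12^42 1/x^4 dx = 0.000188402.
Boundary: ½(f(12) + f(42)) = ½(4.82253e-05 + 3.21368e-07) = 2.42733e-05.
Integral + boundary = 0.000212675.
Order-1 term: 1/12 · (-3.06065e-08 − (-1.60751e-05)) = 1.33704e-06.
Running total after k=1: 0.000214012.
Order-2 term: −1/720 · (-5.20519e-10 − (-3.34898e-06)) = -4.65064e-09.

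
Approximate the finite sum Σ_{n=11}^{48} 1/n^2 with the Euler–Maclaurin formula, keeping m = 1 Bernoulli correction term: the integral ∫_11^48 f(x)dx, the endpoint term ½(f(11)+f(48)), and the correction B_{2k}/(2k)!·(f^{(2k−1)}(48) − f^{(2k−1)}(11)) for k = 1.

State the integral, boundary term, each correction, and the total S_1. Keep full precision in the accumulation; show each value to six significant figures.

∫_11^48 1/x^2 dx evaluates to 0.0700758.
½[f(11) + f(48)] = ½[0.00826446 + 0.000434028] = 0.00434925.
So far: 0.0744250.
Order-1 term: 1/12 · (-1.80845e-05 − (-0.00150263)) = 0.000123712.

S_1 ≈ 0.0745487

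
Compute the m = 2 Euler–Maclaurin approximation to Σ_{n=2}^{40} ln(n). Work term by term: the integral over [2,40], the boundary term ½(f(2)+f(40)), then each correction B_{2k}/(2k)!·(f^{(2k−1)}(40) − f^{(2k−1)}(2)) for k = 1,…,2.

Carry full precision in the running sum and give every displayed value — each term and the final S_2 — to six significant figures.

The integral term ∫_2^40 ln(x) dx = 108.169.
Boundary: ½(f(2) + f(40)) = ½(0.693147 + 3.68888) = 2.19101.
Integral + boundary = 110.360.
k=1: B_{2}/(2)! × [f^{(1)}(40) − f^{(1)}(2)] = 1/12 × (0.0250000 − 0.500000) = -0.0395833.
Running total after k=1: 110.320.
k=2: B_{4}/(4)! × [f^{(3)}(40) − f^{(3)}(2)] = −1/720 × (3.12500e-05 − 0.250000) = 0.000347179.

S_2 ≈ 110.321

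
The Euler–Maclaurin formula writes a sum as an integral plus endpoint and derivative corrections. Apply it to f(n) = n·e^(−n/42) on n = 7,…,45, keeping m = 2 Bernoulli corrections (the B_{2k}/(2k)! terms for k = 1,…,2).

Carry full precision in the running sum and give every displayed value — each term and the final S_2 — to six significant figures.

The integral term ∫_7^45 x·e^(−x/42) dx = 490.495.
Boundary: ½(f(7) + f(45)) = ½(5.92537 + 15.4133) = 10.6694.
So far: 501.165.
Correction k=1: B_{2}/2! · (f^{(1)}(45) − f^{(1)}(7)) = 1/12 · (-0.0244656 − 0.705401) = -0.0608223.
After k=1: 501.104.
Correction k=2: B_{4}/4! · (f^{(3)}(45) − f^{(3)}(7)) = −1/720 · (0.000374474 − 0.00135962) = 1.36825e-06.

S_2 ≈ 501.104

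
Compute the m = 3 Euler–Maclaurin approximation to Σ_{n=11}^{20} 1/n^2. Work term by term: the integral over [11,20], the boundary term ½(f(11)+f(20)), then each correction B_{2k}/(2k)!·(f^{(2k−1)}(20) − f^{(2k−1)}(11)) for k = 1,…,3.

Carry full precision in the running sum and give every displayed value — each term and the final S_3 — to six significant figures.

S_3 ≈ 0.0463955

∫_11^20 1/x^2 dx evaluates to 0.0409091.
½[f(11) + f(20)] = ½[0.00826446 + 0.00250000] = 0.00538223.
Running total after boundary: 0.0462913.
k=1: B_{2}/(2)! × [f^{(1)}(20) − f^{(1)}(11)] = 1/12 × (-0.000250000 − (-0.00150263)) = 0.000104386.
After k=1: 0.0463957.
k=2: B_{4}/(4)! × [f^{(3)}(20) − f^{(3)}(11)] = −1/720 × (-7.50000e-06 − (-0.000149021)) = -1.96557e-07.
After k=2: 0.0463955.
k=3: B_{6}/(6)! × [f^{(5)}(20) − f^{(5)}(11)] = 1/30240 × (-5.62500e-07 − (-3.69474e-05)) = 1.20320e-09.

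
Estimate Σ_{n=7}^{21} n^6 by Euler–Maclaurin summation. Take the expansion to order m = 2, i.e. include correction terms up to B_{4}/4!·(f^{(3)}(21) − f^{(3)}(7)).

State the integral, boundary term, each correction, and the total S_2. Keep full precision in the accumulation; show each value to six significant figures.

The integral term ∫_7^21 x^6 dx = 2.57181e+08.
Boundary: ½(f(7) + f(21)) = ½(117649 + 8.57661e+07) = 4.29419e+07.
Integral + boundary = 3.00123e+08.
k=1: B_{2}/(2)! × [f^{(1)}(21) − f^{(1)}(7)] = 1/12 × (2.45046e+07 − 100842) = 2.03365e+06.
After k=1: 3.02156e+08.
k=2: B_{4}/(4)! × [f^{(3)}(21) − f^{(3)}(7)] = −1/720 × (1.11132e+06 − 41160.0) = -1486.33.

S_2 ≈ 3.02155e+08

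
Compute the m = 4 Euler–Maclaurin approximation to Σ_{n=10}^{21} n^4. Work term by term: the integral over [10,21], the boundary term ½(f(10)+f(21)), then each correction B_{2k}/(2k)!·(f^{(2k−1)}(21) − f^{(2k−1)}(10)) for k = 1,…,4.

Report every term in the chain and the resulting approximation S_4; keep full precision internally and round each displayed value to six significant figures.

S_4 ≈ 901814

∫_10^21 x^4 dx evaluates to 796820.
½[f(10) + f(21)] = ½[10000.0 + 194481] = 102240.
So far: 899061.
Order-1 term: 1/12 · (37044.0 − 4000.00) = 2753.67.
Partial sum through k=1: 901814.
Order-2 term: −1/720 · (504.000 − 240.000) = -0.366667.
Partial sum through k=2: 901814.
Order-3 term: 1/30240 · (0.00000 − 0.00000) = 0.00000.
Partial sum through k=3: 901814.
Order-4 term: −1/1209600 · (0.00000 − 0.00000) = 0.00000.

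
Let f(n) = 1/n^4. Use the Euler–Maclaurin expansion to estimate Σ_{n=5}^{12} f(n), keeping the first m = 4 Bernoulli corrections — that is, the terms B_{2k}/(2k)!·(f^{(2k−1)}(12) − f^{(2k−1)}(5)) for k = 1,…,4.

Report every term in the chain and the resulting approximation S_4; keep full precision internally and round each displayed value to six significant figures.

Integral: ∫_5^12 1/x^4 dx = 0.00247377.
Boundary: ½(f(5) + f(12)) = ½(0.00160000 + 4.82253e-05) = 0.000824113.
Running total after boundary: 0.00329788.
Order-1 term: 1/12 · (-1.60751e-05 − (-0.00128000)) = 0.000105327.
After k=1: 0.00340321.
Order-2 term: −1/720 · (-3.34898e-06 − (-0.00153600)) = -2.12868e-06.
After k=2: 0.00340108.
Order-3 term: 1/30240 · (-1.30238e-06 − (-0.00344064)) = 1.13735e-07.
After k=3: 0.00340119.
Order-4 term: −1/1209600 · (-8.13988e-07 − (-0.0123863)) = -1.02393e-08.

S_4 ≈ 0.00340118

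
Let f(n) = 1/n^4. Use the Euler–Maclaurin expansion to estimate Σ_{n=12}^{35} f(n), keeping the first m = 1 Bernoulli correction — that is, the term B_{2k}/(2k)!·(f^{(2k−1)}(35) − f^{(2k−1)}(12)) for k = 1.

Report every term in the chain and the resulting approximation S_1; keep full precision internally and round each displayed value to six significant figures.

S_1 ≈ 0.000210906

The integral term ∫_12^35 1/x^4 dx = 0.000185127.
½[f(12) + f(35)] = ½[4.82253e-05 + 6.66389e-07] = 2.44458e-05.
Integral + boundary = 0.000209573.
k=1: B_{2}/(2)! × [f^{(1)}(35) − f^{(1)}(12)] = 1/12 × (-7.61587e-08 − (-1.60751e-05)) = 1.33325e-06.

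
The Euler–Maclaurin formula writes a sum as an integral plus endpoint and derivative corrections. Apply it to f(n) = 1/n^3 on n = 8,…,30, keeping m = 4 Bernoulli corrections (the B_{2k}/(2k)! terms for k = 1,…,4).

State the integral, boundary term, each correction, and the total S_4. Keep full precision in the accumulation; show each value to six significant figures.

S_4 ≈ 0.00831244

Integral: ∫_8^30 1/x^3 dx = 0.00725694.
Endpoint term: (f(8) + f(30))/2 = (0.00195312 + 3.70370e-05)/2 = 0.000995081.
Running total after boundary: 0.00825203.
k=1: B_{2}/(2)! × [f^{(1)}(30) − f^{(1)}(8)] = 1/12 × (-3.70370e-06 − (-0.000732422)) = 6.07265e-05.
Running total after k=1: 0.00831275.
k=2: B_{4}/(4)! × [f^{(3)}(30) − f^{(3)}(8)] = −1/720 × (-8.23045e-08 − (-0.000228882)) = -3.17777e-07.
Running total after k=2: 0.00831243.
k=3: B_{6}/(6)! × [f^{(5)}(30) − f^{(5)}(8)] = 1/30240 × (-3.84088e-09 − (-0.000150204)) = 4.96693e-09.
Running total after k=3: 0.00831244.
k=4: B_{8}/(8)! × [f^{(7)}(30) − f^{(7)}(8)] = −1/1209600 × (-3.07270e-10 − (-0.000168979)) = -1.39698e-10.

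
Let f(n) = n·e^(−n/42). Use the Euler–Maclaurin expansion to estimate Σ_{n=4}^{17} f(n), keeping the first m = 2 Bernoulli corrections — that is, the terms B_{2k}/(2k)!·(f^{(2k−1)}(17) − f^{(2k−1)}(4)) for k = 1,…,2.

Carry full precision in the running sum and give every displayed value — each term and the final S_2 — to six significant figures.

Integral: ∫_4^17 x·e^(−x/42) dx = 103.328.
Boundary: ½(f(4) + f(17)) = ½(3.63663 + 11.3413) = 7.48897.
Integral + boundary = 110.817.
Correction k=1: B_{2}/2! · (f^{(1)}(17) − f^{(1)}(4)) = 1/12 · (0.397105 − 0.822570) = -0.0354555.
After k=1: 110.782.
Correction k=2: B_{4}/4! · (f^{(3)}(17) − f^{(3)}(4)) = −1/720 · (0.000981506 − 0.00149710) = 7.16102e-07.

S_2 ≈ 110.782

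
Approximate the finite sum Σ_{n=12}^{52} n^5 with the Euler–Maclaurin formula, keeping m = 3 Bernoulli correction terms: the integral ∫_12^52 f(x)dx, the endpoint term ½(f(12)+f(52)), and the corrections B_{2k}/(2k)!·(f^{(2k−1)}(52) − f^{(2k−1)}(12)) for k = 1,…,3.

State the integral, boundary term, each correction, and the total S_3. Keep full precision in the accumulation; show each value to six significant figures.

∫_12^52 x^5 dx evaluates to 3.29460e+09.
Boundary: ½(f(12) + f(52)) = ½(248832 + 3.80204e+08) = 1.90226e+08.
So far: 3.48483e+09.
k=1: B_{2}/(2)! × [f^{(1)}(52) − f^{(1)}(12)] = 1/12 × (3.65581e+07 − 103680) = 3.03787e+06.
Partial sum through k=1: 3.48787e+09.
k=2: B_{4}/(4)! × [f^{(3)}(52) − f^{(3)}(12)] = −1/720 × (162240 − 8640.00) = -213.333.
Partial sum through k=2: 3.48787e+09.
k=3: B_{6}/(6)! × [f^{(5)}(52) − f^{(5)}(12)] = 1/30240 × (120.000 − 120.000) = 0.00000.

S_3 ≈ 3.48787e+09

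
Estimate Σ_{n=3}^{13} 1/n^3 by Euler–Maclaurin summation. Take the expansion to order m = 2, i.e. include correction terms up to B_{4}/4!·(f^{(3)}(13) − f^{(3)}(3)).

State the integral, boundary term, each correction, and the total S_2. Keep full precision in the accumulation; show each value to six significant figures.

S_2 ≈ 0.0743064

The integral term ∫_3^13 1/x^3 dx = 0.0525970.
Boundary: ½(f(3) + f(13)) = ½(0.0370370 + 0.000455166) = 0.0187461.
Running total after boundary: 0.0713431.
Correction k=1: B_{2}/2! · (f^{(1)}(13) − f^{(1)}(3)) = 1/12 · (-0.000105038 − (-0.0370370)) = 0.00307767.
Running total after k=1: 0.0744207.
Correction k=2: B_{4}/4! · (f^{(3)}(13) − f^{(3)}(3)) = −1/720 · (-1.24306e-05 − (-0.0823045)) = -0.000114295.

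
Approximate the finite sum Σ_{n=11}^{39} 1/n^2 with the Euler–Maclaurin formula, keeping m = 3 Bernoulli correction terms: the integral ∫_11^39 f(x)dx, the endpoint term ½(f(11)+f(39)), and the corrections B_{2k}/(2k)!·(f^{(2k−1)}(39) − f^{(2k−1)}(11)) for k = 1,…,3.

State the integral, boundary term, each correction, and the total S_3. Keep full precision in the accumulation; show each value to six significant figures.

S_3 ≈ 0.0698512

∫_11^39 1/x^2 dx evaluates to 0.0652681.
½[f(11) + f(39)] = ½[0.00826446 + 0.000657462] = 0.00446096.
Running total after boundary: 0.0697290.
k=1: B_{2}/(2)! × [f^{(1)}(39) − f^{(1)}(11)] = 1/12 × (-3.37160e-05 − (-0.00150263)) = 0.000122409.
After k=1: 0.0698514.
k=2: B_{4}/(4)! × [f^{(3)}(39) − f^{(3)}(11)] = −1/720 × (-2.66004e-07 − (-0.000149021)) = -2.06604e-07.
After k=2: 0.0698512.
k=3: B_{6}/(6)! × [f^{(5)}(39) − f^{(5)}(11)] = 1/30240 × (-5.24663e-09 − (-3.69474e-05)) = 1.22163e-09.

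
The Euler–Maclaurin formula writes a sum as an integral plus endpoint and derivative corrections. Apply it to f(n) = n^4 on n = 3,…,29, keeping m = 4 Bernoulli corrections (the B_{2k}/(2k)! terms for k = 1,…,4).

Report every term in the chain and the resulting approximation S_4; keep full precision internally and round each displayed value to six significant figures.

S_4 ≈ 4.46398e+06

Integral: ∫_3^29 x^4 dx = 4.10218e+06.
Endpoint term: (f(3) + f(29))/2 = (81.0000 + 707281)/2 = 353681.
So far: 4.45586e+06.
Correction k=1: B_{2}/2! · (f^{(1)}(29) − f^{(1)}(3)) = 1/12 · (97556.0 − 108.000) = 8120.67.
Running total after k=1: 4.46398e+06.
Correction k=2: B_{4}/4! · (f^{(3)}(29) − f^{(3)}(3)) = −1/720 · (696.000 − 72.0000) = -0.866667.
Running total after k=2: 4.46398e+06.
Correction k=3: B_{6}/6! · (f^{(5)}(29) − f^{(5)}(3)) = 1/30240 · (0.00000 − 0.00000) = 0.00000.
Running total after k=3: 4.46398e+06.
Correction k=4: B_{8}/8! · (f^{(7)}(29) − f^{(7)}(3)) = −1/1209600 · (0.00000 − 0.00000) = 0.00000.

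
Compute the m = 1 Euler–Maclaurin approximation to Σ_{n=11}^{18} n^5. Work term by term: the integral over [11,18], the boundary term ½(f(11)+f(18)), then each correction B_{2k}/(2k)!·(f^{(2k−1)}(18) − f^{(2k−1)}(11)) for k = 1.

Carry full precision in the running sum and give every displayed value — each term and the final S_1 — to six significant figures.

Integral: ∫_11^18 x^5 dx = 5.37344e+06.
Endpoint term: (f(11) + f(18))/2 = (161051 + 1.88957e+06)/2 = 1.02531e+06.
Running total after boundary: 6.39875e+06.
Correction k=1: B_{2}/2! · (f^{(1)}(18) − f^{(1)}(11)) = 1/12 · (524880 − 73205.0) = 37639.6.

S_1 ≈ 6.43639e+06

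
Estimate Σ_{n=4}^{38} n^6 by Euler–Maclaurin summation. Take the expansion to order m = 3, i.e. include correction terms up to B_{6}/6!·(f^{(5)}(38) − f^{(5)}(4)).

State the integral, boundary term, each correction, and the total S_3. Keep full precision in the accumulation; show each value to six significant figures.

∫_4^38 x^6 dx evaluates to 1.63451e+10.
Boundary: ½(f(4) + f(38)) = ½(4096.00 + 3.01094e+09) = 1.50547e+09.
So far: 1.78506e+10.
Order-1 term: 1/12 · (4.75411e+08 − 6144.00) = 3.96171e+07.
Partial sum through k=1: 1.78902e+10.
Order-2 term: −1/720 · (6.58464e+06 − 7680.00) = -9134.67.
Partial sum through k=2: 1.78902e+10.
Order-3 term: 1/30240 · (27360.0 − 2880.00) = 0.809524.

S_3 ≈ 1.78902e+10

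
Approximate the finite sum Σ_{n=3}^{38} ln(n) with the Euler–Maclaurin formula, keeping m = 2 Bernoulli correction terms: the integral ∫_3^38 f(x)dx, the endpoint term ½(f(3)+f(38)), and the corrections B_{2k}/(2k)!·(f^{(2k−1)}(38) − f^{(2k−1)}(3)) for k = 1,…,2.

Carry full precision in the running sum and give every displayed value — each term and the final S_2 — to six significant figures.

S_2 ≈ 102.275

The integral term ∫_3^38 ln(x) dx = 99.9324.
Endpoint term: (f(3) + f(38))/2 = (1.09861 + 3.63759)/2 = 2.36810.
Integral + boundary = 102.301.
Order-1 term: 1/12 · (0.0263158 − 0.333333) = -0.0255848.
After k=1: 102.275.
Order-2 term: −1/720 · (3.64485e-05 − 0.0740741) = 0.000102830.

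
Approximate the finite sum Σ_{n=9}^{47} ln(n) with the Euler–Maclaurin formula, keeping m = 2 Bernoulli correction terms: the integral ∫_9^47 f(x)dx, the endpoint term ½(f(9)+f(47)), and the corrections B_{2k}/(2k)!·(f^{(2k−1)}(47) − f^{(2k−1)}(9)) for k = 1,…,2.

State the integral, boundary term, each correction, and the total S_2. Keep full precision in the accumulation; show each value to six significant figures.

S_2 ≈ 126.198

The integral term ∫_9^47 ln(x) dx = 123.182.
½[f(9) + f(47)] = ½[2.19722 + 3.85015] = 3.02369.
Running total after boundary: 126.206.
Order-1 term: 1/12 · (0.0212766 − 0.111111) = -0.00748621.
After k=1: 126.198.
Order-2 term: −1/720 · (1.92636e-05 − 0.00274348) = 3.78364e-06.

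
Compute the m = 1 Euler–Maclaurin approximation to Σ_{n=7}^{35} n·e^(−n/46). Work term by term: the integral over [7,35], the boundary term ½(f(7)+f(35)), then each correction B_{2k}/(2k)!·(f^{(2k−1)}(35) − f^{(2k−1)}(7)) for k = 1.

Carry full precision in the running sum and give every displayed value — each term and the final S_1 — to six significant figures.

S_1 ≈ 363.970

The integral term ∫_7^35 x·e^(−x/46) dx = 352.839.
Endpoint term: (f(7) + f(35))/2 = (6.01187 + 16.3541)/2 = 11.1830.
So far: 364.022.
k=1: B_{2}/(2)! × [f^{(1)}(35) − f^{(1)}(7)] = 1/12 × (0.111736 − 0.728146) = -0.0513675.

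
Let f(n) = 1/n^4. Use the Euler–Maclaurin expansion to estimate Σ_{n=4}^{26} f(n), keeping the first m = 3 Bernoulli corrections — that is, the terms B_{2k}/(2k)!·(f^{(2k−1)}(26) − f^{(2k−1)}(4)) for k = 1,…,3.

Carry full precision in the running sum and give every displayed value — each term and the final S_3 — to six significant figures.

S_3 ≈ 0.00745976

∫_4^26 1/x^4 dx evaluates to 0.00518937.
½[f(4) + f(26)] = ½[0.00390625 + 2.18830e-06] = 0.00195422.
Integral + boundary = 0.00714359.
k=1: B_{2}/(2)! × [f^{(1)}(26) − f^{(1)}(4)] = 1/12 × (-3.36661e-07 − (-0.00390625)) = 0.000325493.
Running total after k=1: 0.00746908.
k=2: B_{4}/(4)! × [f^{(3)}(26) − f^{(3)}(4)] = −1/720 × (-1.49406e-08 − (-0.00732422)) = -1.01725e-05.
Running total after k=2: 0.00745891.
k=3: B_{6}/(6)! × [f^{(5)}(26) − f^{(5)}(4)] = 1/30240 × (-1.23768e-09 − (-0.0256348)) = 8.47710e-07.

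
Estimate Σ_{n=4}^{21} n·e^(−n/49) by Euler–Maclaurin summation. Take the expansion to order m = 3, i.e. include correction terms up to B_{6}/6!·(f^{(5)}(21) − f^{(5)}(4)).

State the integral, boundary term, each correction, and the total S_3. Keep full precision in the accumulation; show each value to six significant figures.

S_3 ≈ 167.630

Integral: ∫_4^21 x·e^(−x/49) dx = 158.986.
½[f(4) + f(21)] = ½[3.68644 + 13.6802] = 8.68333.
So far: 167.670.
k=1: B_{2}/(2)! × [f^{(1)}(21) − f^{(1)}(4)] = 1/12 × (0.372251 − 0.846377) = -0.0395105.
After k=1: 167.630.
k=2: B_{4}/(4)! × [f^{(3)}(21) − f^{(3)}(4)] = −1/720 × (0.000697680 − 0.00112020) = 5.86832e-07.
After k=2: 167.630.
k=3: B_{6}/(6)! × [f^{(5)}(21) − f^{(5)}(4)] = 1/30240 × (5.16585e-07 − 7.86292e-07) = -8.91891e-12.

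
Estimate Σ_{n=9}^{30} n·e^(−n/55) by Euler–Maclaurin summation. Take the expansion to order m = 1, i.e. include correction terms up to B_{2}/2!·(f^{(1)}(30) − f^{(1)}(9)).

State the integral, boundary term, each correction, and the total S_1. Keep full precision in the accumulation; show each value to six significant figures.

Integral: ∫_9^30 x·e^(−x/55) dx = 279.130.
Endpoint term: (f(9) + f(30))/2 = (7.64146 + 17.3873)/2 = 12.5144.
Running total after boundary: 291.644.
Order-1 term: 1/12 · (0.263445 − 0.710115) = -0.0372225.

S_1 ≈ 291.607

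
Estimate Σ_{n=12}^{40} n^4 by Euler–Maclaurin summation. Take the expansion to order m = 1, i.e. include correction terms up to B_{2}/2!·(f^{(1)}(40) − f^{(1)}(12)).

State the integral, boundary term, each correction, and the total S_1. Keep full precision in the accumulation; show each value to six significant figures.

∫_12^40 x^4 dx evaluates to 2.04302e+07.
Boundary: ½(f(12) + f(40)) = ½(20736.0 + 2.56000e+06) = 1.29037e+06.
Integral + boundary = 2.17206e+07.
k=1: B_{2}/(2)! × [f^{(1)}(40) − f^{(1)}(12)] = 1/12 × (256000 − 6912.00) = 20757.3.

S_1 ≈ 2.17414e+07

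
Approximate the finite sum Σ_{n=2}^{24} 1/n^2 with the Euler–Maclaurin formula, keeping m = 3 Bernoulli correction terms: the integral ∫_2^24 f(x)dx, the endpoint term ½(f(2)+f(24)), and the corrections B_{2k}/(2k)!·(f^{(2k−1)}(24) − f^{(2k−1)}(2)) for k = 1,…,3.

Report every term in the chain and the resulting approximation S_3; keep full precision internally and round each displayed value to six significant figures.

The integral term ∫_2^24 1/x^2 dx = 0.458333.
Endpoint term: (f(2) + f(24))/2 = (0.250000 + 0.00173611)/2 = 0.125868.
So far: 0.584201.
k=1: B_{2}/(2)! × [f^{(1)}(24) − f^{(1)}(2)] = 1/12 × (-0.000144676 − (-0.250000)) = 0.0208213.
After k=1: 0.605023.
k=2: B_{4}/(4)! × [f^{(3)}(24) − f^{(3)}(2)] = −1/720 × (-3.01408e-06 − (-0.750000)) = -0.00104166.
After k=2: 0.603981.
k=3: B_{6}/(6)! × [f^{(5)}(24) − f^{(5)}(2)] = 1/30240 × (-1.56983e-07 − (-5.62500)) = 0.000186012.

S_3 ≈ 0.604167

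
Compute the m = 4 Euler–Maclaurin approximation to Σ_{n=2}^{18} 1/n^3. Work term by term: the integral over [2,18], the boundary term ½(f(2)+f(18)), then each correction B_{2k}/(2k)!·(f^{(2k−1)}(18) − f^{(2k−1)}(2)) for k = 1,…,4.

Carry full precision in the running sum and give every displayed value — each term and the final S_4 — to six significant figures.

Integral: ∫_2^18 1/x^3 dx = 0.123457.
Boundary: ½(f(2) + f(18)) = ½(0.125000 + 0.000171468) = 0.0625857.
Running total after boundary: 0.186043.
k=1: B_{2}/(2)! × [f^{(1)}(18) − f^{(1)}(2)] = 1/12 × (-2.85780e-05 − (-0.187500)) = 0.0156226.
Partial sum through k=1: 0.201665.
k=2: B_{4}/(4)! × [f^{(3)}(18) − f^{(3)}(2)] = −1/720 × (-1.76407e-06 − (-0.937500)) = -0.00130208.
Partial sum through k=2: 0.200363.
k=3: B_{6}/(6)! × [f^{(5)}(18) − f^{(5)}(2)] = 1/30240 × (-2.28676e-07 − (-9.84375)) = 0.000325521.
Partial sum through k=3: 0.200689.
k=4: B_{8}/(8)! × [f^{(7)}(18) − f^{(7)}(2)] = −1/1209600 × (-5.08169e-08 − (-177.188)) = -0.000146484.

S_4 ≈ 0.200542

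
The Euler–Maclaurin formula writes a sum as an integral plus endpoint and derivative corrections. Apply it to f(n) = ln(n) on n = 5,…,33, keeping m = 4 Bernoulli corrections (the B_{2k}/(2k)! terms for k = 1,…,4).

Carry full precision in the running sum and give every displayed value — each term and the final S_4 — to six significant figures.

∫_5^33 ln(x) dx evaluates to 79.3376.
½[f(5) + f(33)] = ½[1.60944 + 3.49651] = 2.55297.
Running total after boundary: 81.8905.
Order-1 term: 1/12 · (0.0303030 − 0.200000) = -0.0141414.
Running total after k=1: 81.8764.
Order-2 term: −1/720 · (5.56529e-05 − 0.0160000) = 2.21449e-05.
Running total after k=2: 81.8764.
Order-3 term: 1/30240 · (6.13256e-07 − 0.00768000) = -2.53948e-07.
Running total after k=3: 81.8764.
Order-4 term: −1/1209600 · (1.68941e-08 − 0.00921600) = 7.61903e-09.

S_4 ≈ 81.8764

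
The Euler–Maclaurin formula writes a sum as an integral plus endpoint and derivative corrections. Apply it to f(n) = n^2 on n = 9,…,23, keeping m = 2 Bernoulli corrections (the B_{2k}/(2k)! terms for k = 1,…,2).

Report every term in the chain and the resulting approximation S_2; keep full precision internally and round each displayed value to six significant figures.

∫_9^23 x^2 dx evaluates to 3812.67.
½[f(9) + f(23)] = ½[81.0000 + 529.000] = 305.000.
Integral + boundary = 4117.67.
Order-1 term: 1/12 · (46.0000 − 18.0000) = 2.33333.
After k=1: 4120.00.
Order-2 term: −1/720 · (0.00000 − 0.00000) = 0.00000.

S_2 ≈ 4120.00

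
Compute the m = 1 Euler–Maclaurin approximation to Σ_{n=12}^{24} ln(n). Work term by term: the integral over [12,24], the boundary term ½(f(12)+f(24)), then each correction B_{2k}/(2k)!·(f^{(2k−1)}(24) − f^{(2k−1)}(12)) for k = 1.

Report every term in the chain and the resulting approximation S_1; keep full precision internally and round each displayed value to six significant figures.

S_1 ≈ 37.2824

∫_12^24 ln(x) dx evaluates to 34.4544.
Boundary: ½(f(12) + f(24)) = ½(2.48491 + 3.17805) = 2.83148.
So far: 37.2859.
k=1: B_{2}/(2)! × [f^{(1)}(24) − f^{(1)}(12)] = 1/12 × (0.0416667 − 0.0833333) = -0.00347222.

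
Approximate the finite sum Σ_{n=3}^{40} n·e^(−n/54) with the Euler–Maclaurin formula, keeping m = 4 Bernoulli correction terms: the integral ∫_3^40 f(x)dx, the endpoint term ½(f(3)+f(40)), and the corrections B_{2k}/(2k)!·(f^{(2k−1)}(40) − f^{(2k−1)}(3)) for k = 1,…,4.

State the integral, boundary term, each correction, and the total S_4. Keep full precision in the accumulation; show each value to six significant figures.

S_4 ≈ 502.516

The integral term ∫_3^40 x·e^(−x/54) dx = 491.626.
½[f(3) + f(40)] = ½[2.83788 + 19.0704] = 10.9542.
Integral + boundary = 502.580.
Correction k=1: B_{2}/2! · (f^{(1)}(40) − f^{(1)}(3)) = 1/12 · (0.123605 − 0.893406) = -0.0641501.
After k=1: 502.516.
Correction k=2: B_{4}/4! · (f^{(3)}(40) − f^{(3)}(3)) = −1/720 · (0.000369385 − 0.000955187) = 8.13614e-07.
After k=2: 502.516.
Correction k=3: B_{6}/6! · (f^{(5)}(40) − f^{(5)}(3)) = 1/30240 · (2.38814e-07 − 5.50066e-07) = -1.02927e-11.
After k=3: 502.516.
Correction k=4: B_{8}/8! · (f^{(7)}(40) − f^{(7)}(3)) = −1/1209600 · (1.20354e-10 − 2.64940e-10) = 1.19532e-16.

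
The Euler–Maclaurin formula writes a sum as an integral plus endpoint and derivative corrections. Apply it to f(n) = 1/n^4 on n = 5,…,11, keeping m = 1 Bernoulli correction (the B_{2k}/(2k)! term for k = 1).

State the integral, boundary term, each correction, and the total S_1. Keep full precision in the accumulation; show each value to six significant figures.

The integral term ∫_5^11 1/x^4 dx = 0.00241623.
Boundary: ½(f(5) + f(11)) = ½(0.00160000 + 6.83013e-05) = 0.000834151.
Running total after boundary: 0.00325038.
k=1: B_{2}/(2)! × [f^{(1)}(11) − f^{(1)}(5)] = 1/12 × (-2.48369e-05 − (-0.00128000)) = 0.000104597.

S_1 ≈ 0.00335498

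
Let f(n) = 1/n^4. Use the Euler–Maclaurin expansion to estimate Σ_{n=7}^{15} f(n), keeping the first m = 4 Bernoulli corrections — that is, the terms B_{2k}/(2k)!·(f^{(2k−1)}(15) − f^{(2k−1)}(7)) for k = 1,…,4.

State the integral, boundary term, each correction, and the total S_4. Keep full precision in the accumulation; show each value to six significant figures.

The integral term ∫_7^15 1/x^4 dx = 0.000873052.
Boundary: ½(f(7) + f(15)) = ½(0.000416493 + 1.97531e-05) = 0.000218123.
Integral + boundary = 0.00109117.
k=1: B_{2}/(2)! × [f^{(1)}(15) − f^{(1)}(7)] = 1/12 × (-5.26749e-06 − (-0.000237996)) = 1.93940e-05.
Partial sum through k=1: 0.00111057.
k=2: B_{4}/(4)! × [f^{(3)}(15) − f^{(3)}(7)] = −1/720 × (-7.02332e-07 − (-0.000145712)) = -2.01402e-07.
Partial sum through k=2: 0.00111037.
k=3: B_{6}/(6)! × [f^{(5)}(15) − f^{(5)}(7)] = 1/30240 × (-1.74803e-07 − (-0.000166528)) = 5.50109e-09.
Partial sum through k=3: 0.00111037.
k=4: B_{8}/(8)! × [f^{(7)}(15) − f^{(7)}(7)] = −1/1209600 × (-6.99210e-08 − (-0.000305868)) = -2.52809e-10.

S_4 ≈ 0.00111037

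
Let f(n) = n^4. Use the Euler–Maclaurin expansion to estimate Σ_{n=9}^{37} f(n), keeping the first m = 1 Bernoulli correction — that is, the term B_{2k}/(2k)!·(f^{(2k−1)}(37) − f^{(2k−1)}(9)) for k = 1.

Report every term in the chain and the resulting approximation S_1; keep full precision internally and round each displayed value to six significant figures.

The integral term ∫_9^37 x^4 dx = 1.38570e+07.
½[f(9) + f(37)] = ½[6561.00 + 1.87416e+06] = 940361.
So far: 1.47973e+07.
Order-1 term: 1/12 · (202612 − 2916.00) = 16641.3.

S_1 ≈ 1.48140e+07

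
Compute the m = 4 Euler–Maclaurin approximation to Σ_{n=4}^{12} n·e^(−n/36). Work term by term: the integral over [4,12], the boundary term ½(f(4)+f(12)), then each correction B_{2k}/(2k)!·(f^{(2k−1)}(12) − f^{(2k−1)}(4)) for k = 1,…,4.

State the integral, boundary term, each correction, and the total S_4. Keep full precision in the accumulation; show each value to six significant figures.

∫_4^12 x·e^(−x/36) dx evaluates to 50.4025.
Endpoint term: (f(4) + f(12))/2 = (3.57936 + 8.59838)/2 = 6.08887.
So far: 56.4914.
k=1: B_{2}/(2)! × [f^{(1)}(12) − f^{(1)}(4)] = 1/12 × (0.477688 − 0.795413) = -0.0264771.
Running total after k=1: 56.4649.
k=2: B_{4}/(4)! × [f^{(3)}(12) − f^{(3)}(4)] = −1/720 × (0.00147434 − 0.00199467) = 7.22674e-07.
Running total after k=2: 56.4649.
k=3: B_{6}/(6)! × [f^{(5)}(12) − f^{(5)}(4)] = 1/30240 × (1.99082e-06 − 2.60463e-06) = -2.02978e-11.
Running total after k=3: 56.4649.
k=4: B_{8}/(8)! × [f^{(7)}(12) − f^{(7)}(4)] = −1/1209600 × (2.19447e-09 − 2.83191e-09) = 5.26986e-16.

S_4 ≈ 56.4649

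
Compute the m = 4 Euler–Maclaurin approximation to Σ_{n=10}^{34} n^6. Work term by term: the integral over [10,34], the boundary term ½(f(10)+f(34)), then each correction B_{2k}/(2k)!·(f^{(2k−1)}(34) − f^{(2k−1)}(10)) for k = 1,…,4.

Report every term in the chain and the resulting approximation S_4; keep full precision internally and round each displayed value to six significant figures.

S_4 ≈ 8.29747e+09

The integral term ∫_10^34 x^6 dx = 7.50191e+09.
½[f(10) + f(34)] = ½[1.00000e+06 + 1.54480e+09] = 7.72902e+08.
So far: 8.27481e+09.
k=1: B_{2}/(2)! × [f^{(1)}(34) − f^{(1)}(10)] = 1/12 × (2.72613e+08 − 600000) = 2.26677e+07.
Partial sum through k=1: 8.29748e+09.
k=2: B_{4}/(4)! × [f^{(3)}(34) − f^{(3)}(10)] = −1/720 × (4.71648e+06 − 120000) = -6384.00.
Partial sum through k=2: 8.29747e+09.
k=3: B_{6}/(6)! × [f^{(5)}(34) − f^{(5)}(10)] = 1/30240 × (24480.0 − 7200.00) = 0.571429.
Partial sum through k=3: 8.29747e+09.
k=4: B_{8}/(8)! × [f^{(7)}(34) − f^{(7)}(10)] = −1/1209600 × (0.00000 − 0.00000) = 0.00000.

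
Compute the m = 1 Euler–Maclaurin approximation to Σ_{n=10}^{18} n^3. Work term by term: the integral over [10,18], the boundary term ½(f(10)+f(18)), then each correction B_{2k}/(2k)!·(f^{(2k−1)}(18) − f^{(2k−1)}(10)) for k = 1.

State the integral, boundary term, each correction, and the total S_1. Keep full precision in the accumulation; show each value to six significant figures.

Integral: ∫_10^18 x^3 dx = 23744.0.
½[f(10) + f(18)] = ½[1000.00 + 5832.00] = 3416.00.
Running total after boundary: 27160.0.
Correction k=1: B_{2}/2! · (f^{(1)}(18) − f^{(1)}(10)) = 1/12 · (972.000 − 300.000) = 56.0000.

S_1 ≈ 27216.0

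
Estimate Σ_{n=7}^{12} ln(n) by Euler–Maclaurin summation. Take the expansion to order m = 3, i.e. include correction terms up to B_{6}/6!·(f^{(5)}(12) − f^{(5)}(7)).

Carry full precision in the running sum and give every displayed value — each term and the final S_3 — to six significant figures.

∫_7^12 ln(x) dx evaluates to 11.1975.
Boundary: ½(f(7) + f(12)) = ½(1.94591 + 2.48491) = 2.21541.
So far: 13.4129.
Order-1 term: 1/12 · (0.0833333 − 0.142857) = -0.00496032.
Running total after k=1: 13.4080.
Order-2 term: −1/720 · (0.00115741 − 0.00583090) = 6.49097e-06.
Running total after k=2: 13.4080.
Order-3 term: 1/30240 · (9.64506e-05 − 0.00142798) = -4.40319e-08.

S_3 ≈ 13.4080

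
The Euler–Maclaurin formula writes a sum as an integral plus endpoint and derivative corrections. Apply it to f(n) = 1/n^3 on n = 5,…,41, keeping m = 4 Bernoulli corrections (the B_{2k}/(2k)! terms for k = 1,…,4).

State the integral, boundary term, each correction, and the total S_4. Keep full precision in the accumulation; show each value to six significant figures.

S_4 ≈ 0.0241046

∫_5^41 1/x^3 dx evaluates to 0.0197026.
Boundary: ½(f(5) + f(41)) = ½(0.00800000 + 1.45094e-05) = 0.00400725.
Integral + boundary = 0.0237098.
k=1: B_{2}/(2)! × [f^{(1)}(41) − f^{(1)}(5)] = 1/12 × (-1.06166e-06 − (-0.00480000)) = 0.000399912.
Running total after k=1: 0.0241097.
k=2: B_{4}/(4)! × [f^{(3)}(41) − f^{(3)}(5)] = −1/720 × (-1.26313e-08 − (-0.00384000)) = -5.33332e-06.
Running total after k=2: 0.0241044.
k=3: B_{6}/(6)! × [f^{(5)}(41) − f^{(5)}(5)] = 1/30240 × (-3.15595e-10 − (-0.00645120)) = 2.13333e-07.
Running total after k=3: 0.0241046.
k=4: B_{8}/(8)! × [f^{(7)}(41) − f^{(7)}(5)] = −1/1209600 × (-1.35174e-11 − (-0.0185795)) = -1.53600e-08.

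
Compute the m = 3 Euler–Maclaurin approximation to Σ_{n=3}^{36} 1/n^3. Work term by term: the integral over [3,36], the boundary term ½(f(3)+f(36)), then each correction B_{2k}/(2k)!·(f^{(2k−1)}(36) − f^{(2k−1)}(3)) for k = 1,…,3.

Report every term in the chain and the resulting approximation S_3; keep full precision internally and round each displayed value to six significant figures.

S_3 ≈ 0.0766836

Integral: ∫_3^36 1/x^3 dx = 0.0551698.
Endpoint term: (f(3) + f(36))/2 = (0.0370370 + 2.14335e-05)/2 = 0.0185292.
Running total after boundary: 0.0736990.
Correction k=1: B_{2}/2! · (f^{(1)}(36) − f^{(1)}(3)) = 1/12 · (-1.78612e-06 − (-0.0370370)) = 0.00308627.
Partial sum through k=1: 0.0767853.
Correction k=2: B_{4}/4! · (f^{(3)}(36) − f^{(3)}(3)) = −1/720 · (-2.75636e-08 − (-0.0823045)) = -0.000114312.
Partial sum through k=2: 0.0766709.
Correction k=3: B_{6}/6! · (f^{(5)}(36) − f^{(5)}(3)) = 1/30240 · (-8.93265e-10 − (-0.384088)) = 1.27013e-05.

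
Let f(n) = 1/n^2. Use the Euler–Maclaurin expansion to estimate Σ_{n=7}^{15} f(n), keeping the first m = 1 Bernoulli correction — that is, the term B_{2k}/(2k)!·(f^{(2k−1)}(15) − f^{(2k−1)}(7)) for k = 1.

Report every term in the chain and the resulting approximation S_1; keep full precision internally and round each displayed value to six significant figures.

∫_7^15 1/x^2 dx evaluates to 0.0761905.
Endpoint term: (f(7) + f(15))/2 = (0.0204082 + 0.00444444)/2 = 0.0124263.
Integral + boundary = 0.0886168.
Correction k=1: B_{2}/2! · (f^{(1)}(15) − f^{(1)}(7)) = 1/12 · (-0.000592593 − (-0.00583090)) = 0.000436526.

S_1 ≈ 0.0890533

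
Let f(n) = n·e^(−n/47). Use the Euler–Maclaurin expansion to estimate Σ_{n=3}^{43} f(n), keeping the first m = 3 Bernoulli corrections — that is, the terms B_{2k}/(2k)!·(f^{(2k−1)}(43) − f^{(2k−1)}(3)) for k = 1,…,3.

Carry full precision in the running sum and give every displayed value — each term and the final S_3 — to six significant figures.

∫_3^43 x·e^(−x/47) dx evaluates to 510.321.
Endpoint term: (f(3) + f(43))/2 = (2.81449 + 17.2240)/2 = 10.0193.
Running total after boundary: 520.341.
Correction k=1: B_{2}/2! · (f^{(1)}(43) − f^{(1)}(3)) = 1/12 · (0.0340901 − 0.878282) = -0.0703493.
Running total after k=1: 520.270.
Correction k=2: B_{4}/4! · (f^{(3)}(43) − f^{(3)}(3)) = −1/720 · (0.000378094 − 0.00124699) = 1.20681e-06.
Running total after k=2: 520.270.
Correction k=3: B_{6}/6! · (f^{(5)}(43) − f^{(5)}(3)) = 1/30240 · (3.35335e-07 − 9.49025e-07) = -2.02940e-11.

S_3 ≈ 520.270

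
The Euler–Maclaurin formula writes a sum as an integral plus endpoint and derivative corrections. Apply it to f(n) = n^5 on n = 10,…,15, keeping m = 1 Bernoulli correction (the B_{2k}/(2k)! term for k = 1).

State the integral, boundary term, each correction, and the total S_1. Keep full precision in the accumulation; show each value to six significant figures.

The integral term ∫_10^15 x^5 dx = 1.73177e+06.
Boundary: ½(f(10) + f(15)) = ½(100000 + 759375) = 429688.
Integral + boundary = 2.16146e+06.
Correction k=1: B_{2}/2! · (f^{(1)}(15) − f^{(1)}(10)) = 1/12 · (253125 − 50000.0) = 16927.1.

S_1 ≈ 2.17839e+06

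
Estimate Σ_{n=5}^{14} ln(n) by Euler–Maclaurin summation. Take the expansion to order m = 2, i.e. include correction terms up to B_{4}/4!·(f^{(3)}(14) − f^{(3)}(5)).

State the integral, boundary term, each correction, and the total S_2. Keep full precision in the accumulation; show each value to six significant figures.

S_2 ≈ 22.0132

The integral term ∫_5^14 ln(x) dx = 19.8996.
Endpoint term: (f(5) + f(14))/2 = (1.60944 + 2.63906)/2 = 2.12425.
Integral + boundary = 22.0239.
Order-1 term: 1/12 · (0.0714286 − 0.200000) = -0.0107143.
Partial sum through k=1: 22.0131.
Order-2 term: −1/720 · (0.000728863 − 0.0160000) = 2.12099e-05.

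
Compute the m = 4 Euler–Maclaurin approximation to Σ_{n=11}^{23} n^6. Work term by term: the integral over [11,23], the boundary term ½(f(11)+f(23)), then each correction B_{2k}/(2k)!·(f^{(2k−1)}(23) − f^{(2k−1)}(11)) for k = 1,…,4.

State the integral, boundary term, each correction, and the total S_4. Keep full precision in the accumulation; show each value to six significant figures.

S_4 ≈ 5.61659e+08

∫_11^23 x^6 dx evaluates to 4.83620e+08.
Endpoint term: (f(11) + f(23))/2 = (1.77156e+06 + 1.48036e+08)/2 = 7.49037e+07.
Running total after boundary: 5.58523e+08.
Correction k=1: B_{2}/2! · (f^{(1)}(23) − f^{(1)}(11)) = 1/12 · (3.86181e+07 − 966306) = 3.13765e+06.
Partial sum through k=1: 5.61661e+08.
Correction k=2: B_{4}/4! · (f^{(3)}(23) − f^{(3)}(11)) = −1/720 · (1.46004e+06 − 159720) = -1806.00.
Partial sum through k=2: 5.61659e+08.
Correction k=3: B_{6}/6! · (f^{(5)}(23) − f^{(5)}(11)) = 1/30240 · (16560.0 − 7920.00) = 0.285714.
Partial sum through k=3: 5.61659e+08.
Correction k=4: B_{8}/8! · (f^{(7)}(23) − f^{(7)}(11)) = −1/1209600 · (0.00000 − 0.00000) = 0.00000.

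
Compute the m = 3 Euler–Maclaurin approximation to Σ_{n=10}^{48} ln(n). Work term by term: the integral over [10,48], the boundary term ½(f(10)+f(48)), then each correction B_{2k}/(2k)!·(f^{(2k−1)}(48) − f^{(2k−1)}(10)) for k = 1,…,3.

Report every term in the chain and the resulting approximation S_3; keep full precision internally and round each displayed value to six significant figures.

S_3 ≈ 127.872

∫_10^48 ln(x) dx evaluates to 124.792.
½[f(10) + f(48)] = ½[2.30259 + 3.87120] = 3.08689.
Running total after boundary: 127.879.
Order-1 term: 1/12 · (0.0208333 − 0.100000) = -0.00659722.
Running total after k=1: 127.872.
Order-2 term: −1/720 · (1.80845e-05 − 0.00200000) = 2.75266e-06.
Running total after k=2: 127.872.
Order-3 term: 1/30240 · (9.41901e-08 − 0.000240000) = -7.93339e-09.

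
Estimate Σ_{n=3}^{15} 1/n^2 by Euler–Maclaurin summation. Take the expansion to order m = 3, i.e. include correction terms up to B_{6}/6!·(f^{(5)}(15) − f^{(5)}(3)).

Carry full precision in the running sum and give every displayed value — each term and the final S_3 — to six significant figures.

Integral: ∫_3^15 1/x^2 dx = 0.266667.
Endpoint term: (f(3) + f(15))/2 = (0.111111 + 0.00444444)/2 = 0.0577778.
Integral + boundary = 0.324444.
k=1: B_{2}/(2)! × [f^{(1)}(15) − f^{(1)}(3)] = 1/12 × (-0.000592593 − (-0.0740741)) = 0.00612346.
After k=1: 0.330568.
k=2: B_{4}/(4)! × [f^{(3)}(15) − f^{(3)}(3)] = −1/720 × (-3.16049e-05 − (-0.0987654)) = -0.000137130.
After k=2: 0.330431.
k=3: B_{6}/(6)! × [f^{(5)}(15) − f^{(5)}(3)] = 1/30240 × (-4.21399e-06 − (-0.329218)) = 1.08867e-05.

S_3 ≈ 0.330442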